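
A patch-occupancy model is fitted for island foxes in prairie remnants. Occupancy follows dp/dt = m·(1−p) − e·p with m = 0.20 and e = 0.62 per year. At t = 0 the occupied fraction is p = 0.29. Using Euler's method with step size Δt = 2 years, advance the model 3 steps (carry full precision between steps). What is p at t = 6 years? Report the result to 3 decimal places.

Update rule: p ← p + [m·(1−p) − e·p]·Δt with Δt = 2.
step 1: Δp = -0.07560, p = 0.21440
step 2: Δp = +0.04838, p = 0.26278
step 3: Δp = -0.03097, p = 0.23182

0.232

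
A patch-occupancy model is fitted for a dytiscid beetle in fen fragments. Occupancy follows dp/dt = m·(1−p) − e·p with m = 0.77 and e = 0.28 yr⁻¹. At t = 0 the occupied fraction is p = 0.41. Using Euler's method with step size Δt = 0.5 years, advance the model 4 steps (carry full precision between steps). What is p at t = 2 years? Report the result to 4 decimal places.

Update rule: p ← p + [m·(1−p) − e·p]·Δt with Δt = 0.5.
t = 0.5: p = 0.41000 + (+0.16975) = 0.57975
t = 1: p = 0.57975 + (+0.08063) = 0.66038
t = 1.5: p = 0.66038 + (+0.03830) = 0.69868
t = 2: p = 0.69868 + (+0.01819) = 0.71687

0.7169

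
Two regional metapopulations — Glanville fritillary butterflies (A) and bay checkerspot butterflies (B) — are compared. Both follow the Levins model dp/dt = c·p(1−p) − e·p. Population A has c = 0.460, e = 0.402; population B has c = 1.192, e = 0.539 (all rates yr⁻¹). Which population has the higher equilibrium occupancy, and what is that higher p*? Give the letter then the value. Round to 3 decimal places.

A: p*_A = 1 − 0.402/0.460 = 0.1261.
B: p*_B = 1 − 0.539/1.192 = 0.5478.
B is higher at 0.5478.

B, 0.548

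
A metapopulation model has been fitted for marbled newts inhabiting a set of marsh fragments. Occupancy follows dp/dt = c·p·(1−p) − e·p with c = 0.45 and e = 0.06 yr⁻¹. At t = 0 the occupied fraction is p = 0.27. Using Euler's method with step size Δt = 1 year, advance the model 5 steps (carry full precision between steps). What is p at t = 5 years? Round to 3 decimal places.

Update rule: p ← p + [c·p·(1−p) − e·p]·Δt with Δt = 1.
p: 0.27000 → 0.34249  (Δp = +0.07250)
p: 0.34249 → 0.42328  (Δp = +0.08079)
p: 0.42328 → 0.50774  (Δp = +0.08445)
p: 0.50774 → 0.58975  (Δp = +0.08201)
p: 0.58975 → 0.66324  (Δp = +0.07349)

0.663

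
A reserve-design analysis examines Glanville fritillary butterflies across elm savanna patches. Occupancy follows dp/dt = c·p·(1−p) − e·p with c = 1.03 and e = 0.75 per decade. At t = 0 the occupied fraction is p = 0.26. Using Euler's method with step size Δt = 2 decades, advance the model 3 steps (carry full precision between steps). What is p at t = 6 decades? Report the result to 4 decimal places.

0.2707

Update rule: p ← p + [c·p·(1−p) − e·p]·Δt with Δt = 2.
step 1: Δp = +0.00634, p = 0.26634
step 2: Δp = +0.00302, p = 0.26936
step 3: Δp = +0.00138, p = 0.27074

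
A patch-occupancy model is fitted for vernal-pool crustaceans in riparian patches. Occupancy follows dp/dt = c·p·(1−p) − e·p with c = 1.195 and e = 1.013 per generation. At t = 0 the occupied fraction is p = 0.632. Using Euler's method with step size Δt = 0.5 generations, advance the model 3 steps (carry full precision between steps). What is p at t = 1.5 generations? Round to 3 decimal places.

Update rule: p ← p + [c·p·(1−p) − e·p]·Δt with Δt = 0.5.
  1  |  dp/dt·Δt = -0.181144  |  p_1 = 0.450856
  2  |  dp/dt·Δt = -0.080427  |  p_2 = 0.370429
  3  |  dp/dt·Δt = -0.048279  |  p_3 = 0.322151

0.322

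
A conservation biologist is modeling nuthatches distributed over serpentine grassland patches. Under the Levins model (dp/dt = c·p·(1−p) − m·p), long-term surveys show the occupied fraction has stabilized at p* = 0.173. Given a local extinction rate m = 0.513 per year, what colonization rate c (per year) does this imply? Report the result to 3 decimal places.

At equilibrium c(1−p*) = m, so c = m/(1−p*).
c = 0.513/(1 − 0.173) = 0.513/0.8270 = 0.6203.

0.620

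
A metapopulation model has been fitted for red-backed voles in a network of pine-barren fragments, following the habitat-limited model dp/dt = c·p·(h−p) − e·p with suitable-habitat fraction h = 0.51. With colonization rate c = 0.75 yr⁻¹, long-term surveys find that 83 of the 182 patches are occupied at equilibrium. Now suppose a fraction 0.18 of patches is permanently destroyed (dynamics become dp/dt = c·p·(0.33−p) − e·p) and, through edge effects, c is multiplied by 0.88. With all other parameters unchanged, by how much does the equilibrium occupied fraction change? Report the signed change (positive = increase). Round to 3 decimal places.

Observed p* = 83/182 = 0.45604.
Balance c(h−p*) = e gives e = 0.75×(0.51 − 0.45604) = 0.04047.
New p* = 0.33 − e/c = 0.33 − 0.04047/0.66000 = 0.26868.
Δp* = 0.26868 − 0.45604 = -0.18736.

-0.187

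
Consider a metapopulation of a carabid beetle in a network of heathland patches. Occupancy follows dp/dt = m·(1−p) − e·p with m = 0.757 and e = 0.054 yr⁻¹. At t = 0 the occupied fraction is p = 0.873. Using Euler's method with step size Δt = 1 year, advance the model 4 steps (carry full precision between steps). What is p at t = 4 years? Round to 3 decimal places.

0.933

Update rule: p ← p + [m·(1−p) − e·p]·Δt with Δt = 1.
step 1: Δp = +0.04900, p = 0.92200
step 2: Δp = +0.00926, p = 0.93126
step 3: Δp = +0.00175, p = 0.93301
step 4: Δp = +0.00033, p = 0.93334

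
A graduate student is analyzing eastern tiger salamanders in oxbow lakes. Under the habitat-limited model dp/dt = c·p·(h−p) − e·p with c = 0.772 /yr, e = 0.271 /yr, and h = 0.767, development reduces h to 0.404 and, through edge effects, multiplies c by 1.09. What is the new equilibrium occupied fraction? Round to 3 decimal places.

0.082

Before: p* = h − e/c = 0.767 − 0.271/0.772 = 0.767 − 0.3510 = 0.4160.
After: c = 0.84148, e = 0.271, h = 0.404; p* = 0.404 − 0.271/0.84148 = 0.0819.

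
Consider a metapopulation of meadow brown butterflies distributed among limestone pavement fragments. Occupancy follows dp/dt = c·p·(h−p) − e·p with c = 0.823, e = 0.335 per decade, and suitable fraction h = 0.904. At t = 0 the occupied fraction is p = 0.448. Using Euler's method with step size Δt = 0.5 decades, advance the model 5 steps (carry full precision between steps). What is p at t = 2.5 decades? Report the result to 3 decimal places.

0.480

Update rule: p ← p + [c·p·(h−p) − e·p]·Δt with Δt = 0.5.
  1  |  dp/dt·Δt = +0.009025  |  p_1 = 0.457025
  2  |  dp/dt·Δt = +0.007509  |  p_2 = 0.464534
  3  |  dp/dt·Δt = +0.006197  |  p_3 = 0.470731
  4  |  dp/dt·Δt = +0.005079  |  p_4 = 0.475810
  5  |  dp/dt·Δt = +0.004140  |  p_5 = 0.479950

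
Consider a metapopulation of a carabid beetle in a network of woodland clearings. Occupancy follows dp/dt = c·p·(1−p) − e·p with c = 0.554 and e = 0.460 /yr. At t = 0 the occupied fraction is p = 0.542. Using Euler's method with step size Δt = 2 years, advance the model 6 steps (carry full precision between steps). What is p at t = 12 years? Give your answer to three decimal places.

Update rule: p ← p + [c·p·(1−p) − e·p]·Δt with Δt = 2.
step 1: Δp = -0.22359, p = 0.31841
step 2: Δp = -0.05247, p = 0.26593
step 3: Δp = -0.02836, p = 0.23757
step 4: Δp = -0.01787, p = 0.21970
step 5: Δp = -0.01218, p = 0.20752
step 6: Δp = -0.00870, p = 0.19882

0.199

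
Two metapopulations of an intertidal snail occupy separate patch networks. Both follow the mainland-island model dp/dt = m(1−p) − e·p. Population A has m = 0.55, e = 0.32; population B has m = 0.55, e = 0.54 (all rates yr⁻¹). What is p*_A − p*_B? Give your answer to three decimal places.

A: p*_A = m/(m+e) = 0.55/0.8700 = 0.6322.
B: p*_B = 0.55/1.0900 = 0.5046.
p*_A − p*_B = 0.6322 − 0.5046 = 0.1276.

0.128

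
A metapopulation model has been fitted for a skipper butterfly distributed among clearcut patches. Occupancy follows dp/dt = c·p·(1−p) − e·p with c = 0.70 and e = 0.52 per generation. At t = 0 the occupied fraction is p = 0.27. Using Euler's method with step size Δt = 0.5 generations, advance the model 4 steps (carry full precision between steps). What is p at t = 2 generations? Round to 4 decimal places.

Update rule: p ← p + [c·p·(1−p) − e·p]·Δt with Δt = 0.5.
t = 0.5: p = 0.27000 + (-0.00122) = 0.26878
t = 1: p = 0.26878 + (-0.00110) = 0.26769
t = 1.5: p = 0.26769 + (-0.00099) = 0.26670
t = 2: p = 0.26670 + (-0.00089) = 0.26581

0.2658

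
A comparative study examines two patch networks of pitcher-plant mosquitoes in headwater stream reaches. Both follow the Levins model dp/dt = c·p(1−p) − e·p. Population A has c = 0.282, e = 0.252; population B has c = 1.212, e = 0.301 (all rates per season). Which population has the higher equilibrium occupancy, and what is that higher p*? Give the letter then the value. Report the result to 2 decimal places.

A: p*_A = 1 − 0.252/0.282 = 0.1064.
B: p*_B = 1 − 0.301/1.212 = 0.7517.
B is higher at 0.7517.

B, 0.75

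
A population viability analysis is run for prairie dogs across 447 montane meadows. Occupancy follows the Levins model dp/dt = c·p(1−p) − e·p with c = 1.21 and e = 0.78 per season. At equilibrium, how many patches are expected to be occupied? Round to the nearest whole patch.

p* = 1 − e/c = 1 − 0.78/1.21 = 0.3554.
Expected occupied patches = N × p* = 447 × 0.3554 = 158.85 ≈ 159.

159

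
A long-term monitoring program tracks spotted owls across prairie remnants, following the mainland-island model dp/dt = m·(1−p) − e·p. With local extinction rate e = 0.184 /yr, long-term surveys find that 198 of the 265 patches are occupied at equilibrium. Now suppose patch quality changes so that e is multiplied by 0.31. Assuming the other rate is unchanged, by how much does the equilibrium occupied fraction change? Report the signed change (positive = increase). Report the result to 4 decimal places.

0.1579

Observed p* = 198/265 = 0.74717.
Balance m(1−p*) = e·p* gives m = e·p*/(1−p*) = 0.184×0.74717/0.25283 = 0.54376.
New p* = m/(m+e) = 0.54376/(0.54376+0.05704) = 0.90506.
Δp* = 0.90506 − 0.74717 = +0.15789.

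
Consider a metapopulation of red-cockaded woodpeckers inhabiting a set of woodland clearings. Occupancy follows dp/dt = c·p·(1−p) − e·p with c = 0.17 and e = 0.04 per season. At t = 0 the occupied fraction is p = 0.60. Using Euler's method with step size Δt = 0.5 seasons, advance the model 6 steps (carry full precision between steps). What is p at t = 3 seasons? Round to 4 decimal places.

0.6457

Update rule: p ← p + [c·p·(1−p) − e·p]·Δt with Δt = 0.5.
p: 0.60000 → 0.60840  (Δp = +0.00840)
p: 0.60840 → 0.61648  (Δp = +0.00808)
p: 0.61648 → 0.62425  (Δp = +0.00777)
p: 0.62425 → 0.63170  (Δp = +0.00745)
p: 0.63170 → 0.63884  (Δp = +0.00714)
p: 0.63884 → 0.64568  (Δp = +0.00683)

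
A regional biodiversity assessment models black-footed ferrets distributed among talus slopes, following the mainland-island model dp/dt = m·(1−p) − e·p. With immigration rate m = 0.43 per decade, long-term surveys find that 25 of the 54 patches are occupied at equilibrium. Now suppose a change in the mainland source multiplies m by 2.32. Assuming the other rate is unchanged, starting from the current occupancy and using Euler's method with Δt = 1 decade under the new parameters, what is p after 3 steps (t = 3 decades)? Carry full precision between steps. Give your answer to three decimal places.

0.692

Observed p* = 25/54 = 0.46296.
Balance m(1−p*) = e·p* gives e = m(1−p*)/p* = 0.43×0.53704/0.46296 = 0.49880.
Starting from p₀ = 0.46296; update p ← p + (dp/dt)·Δt with the new parameters.
step 1: Δp = +0.30482, p = 0.76779
step 2: Δp = -0.15131, p = 0.61647
step 3: Δp = +0.07511, p = 0.69158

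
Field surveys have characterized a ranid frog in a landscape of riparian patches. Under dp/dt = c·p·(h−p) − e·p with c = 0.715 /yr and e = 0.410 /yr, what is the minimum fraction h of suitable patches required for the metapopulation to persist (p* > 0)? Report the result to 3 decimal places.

p* = h − e/c is positive only when h > e/c.
h_min = e/c = 0.410/0.715 = 0.5734.

0.573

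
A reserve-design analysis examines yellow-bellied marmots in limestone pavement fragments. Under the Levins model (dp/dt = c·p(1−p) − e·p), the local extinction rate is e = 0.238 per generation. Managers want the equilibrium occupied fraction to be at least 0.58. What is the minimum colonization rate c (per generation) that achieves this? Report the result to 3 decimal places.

0.567

p* = 1 − e/c ≥ 0.58 requires e/c ≤ 0.4200, i.e. c ≥ e/0.4200.
c_min = 0.238/0.4200 = 0.5667.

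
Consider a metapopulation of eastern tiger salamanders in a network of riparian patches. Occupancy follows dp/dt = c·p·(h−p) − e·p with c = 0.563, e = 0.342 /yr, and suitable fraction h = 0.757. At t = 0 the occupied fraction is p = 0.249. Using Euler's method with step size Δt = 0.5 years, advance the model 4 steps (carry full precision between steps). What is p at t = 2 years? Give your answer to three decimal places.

0.225

Update rule: p ← p + [c·p·(h−p) − e·p]·Δt with Δt = 0.5.
step 1: Δp = -0.00697, p = 0.24203
step 2: Δp = -0.00630, p = 0.23573
step 3: Δp = -0.00572, p = 0.23001
step 4: Δp = -0.00521, p = 0.22480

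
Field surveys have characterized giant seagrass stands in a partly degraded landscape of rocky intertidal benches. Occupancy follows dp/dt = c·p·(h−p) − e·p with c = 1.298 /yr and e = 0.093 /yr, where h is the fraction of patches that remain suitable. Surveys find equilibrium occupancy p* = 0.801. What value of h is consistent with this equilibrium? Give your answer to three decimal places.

At equilibrium c(h−p*) = e, so h = p* + e/c.
h = 0.801 + 0.093/1.298 = 0.801 + 0.0716 = 0.8726.

0.873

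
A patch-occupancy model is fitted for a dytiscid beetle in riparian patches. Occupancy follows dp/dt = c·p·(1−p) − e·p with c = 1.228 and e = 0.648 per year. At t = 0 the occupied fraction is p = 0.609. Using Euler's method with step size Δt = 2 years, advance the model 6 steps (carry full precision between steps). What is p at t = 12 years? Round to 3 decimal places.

0.472

Update rule: p ← p + [c·p·(1−p) − e·p]·Δt with Δt = 2.
p: 0.60900 → 0.40456  (Δp = -0.20444)
p: 0.40456 → 0.47188  (Δp = +0.06732)
p: 0.47188 → 0.47238  (Δp = +0.00050)
p: 0.47238 → 0.47230  (Δp = -0.00008)
p: 0.47230 → 0.47231  (Δp = +0.00001)
p: 0.47231 → 0.47231  (Δp = -0.00000)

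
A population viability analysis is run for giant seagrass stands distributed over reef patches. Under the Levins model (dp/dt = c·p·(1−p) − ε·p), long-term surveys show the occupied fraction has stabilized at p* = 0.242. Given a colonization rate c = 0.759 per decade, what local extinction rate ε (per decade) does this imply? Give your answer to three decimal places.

At equilibrium c(1−p*) = ε.
ε = 0.759 × (1 − 0.242) = 0.759 × 0.7580 = 0.5753.

0.575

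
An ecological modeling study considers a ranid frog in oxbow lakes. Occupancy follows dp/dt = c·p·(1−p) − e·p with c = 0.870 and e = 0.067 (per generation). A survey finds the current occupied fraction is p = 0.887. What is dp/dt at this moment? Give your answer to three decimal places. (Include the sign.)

Colonization term: c·p·(1−p) = 0.870×0.887×0.1130 = 0.08720.
Extinction term: e·p = 0.05943.
dp/dt = 0.08720 − 0.05943 = 0.02777.

0.028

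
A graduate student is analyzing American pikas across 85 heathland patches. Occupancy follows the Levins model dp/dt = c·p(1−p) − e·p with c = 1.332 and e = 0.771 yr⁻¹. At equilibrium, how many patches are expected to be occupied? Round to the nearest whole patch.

36

p* = 1 − e/c = 1 − 0.771/1.332 = 0.4212.
Expected occupied patches = N × p* = 85 × 0.4212 = 35.80 ≈ 36.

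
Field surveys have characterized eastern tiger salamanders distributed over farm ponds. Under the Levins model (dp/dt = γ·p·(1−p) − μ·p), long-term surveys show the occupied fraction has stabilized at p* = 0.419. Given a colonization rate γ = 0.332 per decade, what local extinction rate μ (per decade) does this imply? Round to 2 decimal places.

At equilibrium γ(1−p*) = μ.
μ = 0.332 × (1 − 0.419) = 0.332 × 0.5810 = 0.1929.

0.19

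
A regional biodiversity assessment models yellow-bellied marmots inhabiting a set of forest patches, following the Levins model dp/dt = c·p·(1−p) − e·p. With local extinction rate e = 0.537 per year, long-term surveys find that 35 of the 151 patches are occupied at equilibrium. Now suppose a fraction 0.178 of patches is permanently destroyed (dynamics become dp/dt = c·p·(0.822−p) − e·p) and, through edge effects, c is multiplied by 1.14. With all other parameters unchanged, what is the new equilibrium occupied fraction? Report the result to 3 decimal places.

0.148

Observed p* = 35/151 = 0.23179.
Balance c(1−p*) = e gives c = e/(1 − 0.23179) = 0.537/0.76821 = 0.69903.
New p* = 0.822 − e/c = 0.822 − 0.53700/0.79689 = 0.14813.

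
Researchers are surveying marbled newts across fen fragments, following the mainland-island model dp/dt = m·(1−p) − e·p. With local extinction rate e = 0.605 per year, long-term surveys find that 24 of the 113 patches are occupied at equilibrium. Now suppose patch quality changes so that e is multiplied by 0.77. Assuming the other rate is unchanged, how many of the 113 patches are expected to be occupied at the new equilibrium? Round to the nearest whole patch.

29

Observed p* = 24/113 = 0.21239.
Balance m(1−p*) = e·p* gives m = e·p*/(1−p*) = 0.605×0.21239/0.78761 = 0.16315.
New p* = m/(m+e) = 0.16315/(0.16315+0.46585) = 0.25938.
Expected occupied = 113 × 0.25938 = 29.31 ≈ 29.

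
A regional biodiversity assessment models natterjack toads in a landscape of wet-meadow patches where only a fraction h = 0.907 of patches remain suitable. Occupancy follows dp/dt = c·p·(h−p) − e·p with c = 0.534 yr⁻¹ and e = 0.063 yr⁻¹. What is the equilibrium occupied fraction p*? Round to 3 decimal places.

0.789

Setting dp/dt = 0 and dividing by p* gives c·(h−p*) = e.
So p* = h − e/c = 0.907 − 0.063/0.534 = 0.907 − 0.1180 = 0.7890.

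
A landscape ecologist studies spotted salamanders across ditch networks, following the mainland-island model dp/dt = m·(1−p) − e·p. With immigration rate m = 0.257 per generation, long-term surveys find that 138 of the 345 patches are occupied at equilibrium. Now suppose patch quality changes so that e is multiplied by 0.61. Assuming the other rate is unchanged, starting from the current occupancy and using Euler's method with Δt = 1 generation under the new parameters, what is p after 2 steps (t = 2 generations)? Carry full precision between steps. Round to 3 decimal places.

0.491

Observed p* = 138/345 = 0.40000.
Balance m(1−p*) = e·p* gives e = m(1−p*)/p* = 0.257×0.60000/0.40000 = 0.38550.
Starting from p₀ = 0.40000; update p ← p + (dp/dt)·Δt with the new parameters.
  1  |  dp/dt·Δt = +0.060138  |  p_1 = 0.460138
  2  |  dp/dt·Δt = +0.030541  |  p_2 = 0.490679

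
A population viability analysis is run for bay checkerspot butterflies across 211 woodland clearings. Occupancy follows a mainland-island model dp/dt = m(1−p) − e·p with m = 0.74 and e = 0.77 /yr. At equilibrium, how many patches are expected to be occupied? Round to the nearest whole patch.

103

p* = m/(m+e) = 0.74/1.5100 = 0.4901.
Expected occupied patches = N × p* = 211 × 0.4901 = 103.40 ≈ 103.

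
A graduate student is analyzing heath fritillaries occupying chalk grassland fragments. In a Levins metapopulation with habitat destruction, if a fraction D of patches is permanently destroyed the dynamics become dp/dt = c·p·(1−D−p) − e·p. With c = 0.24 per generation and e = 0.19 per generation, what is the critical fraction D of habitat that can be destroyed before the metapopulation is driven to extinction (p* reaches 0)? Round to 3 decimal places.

0.208

The nontrivial equilibrium is p* = (1−D) − e/c; extinction occurs when this hits zero.
So D_crit = 1 − e/c = 1 − 0.19/0.24 = 1 − 0.7917 = 0.2083.
Note this equals the original equilibrium occupancy — the Levins extinction-debt result.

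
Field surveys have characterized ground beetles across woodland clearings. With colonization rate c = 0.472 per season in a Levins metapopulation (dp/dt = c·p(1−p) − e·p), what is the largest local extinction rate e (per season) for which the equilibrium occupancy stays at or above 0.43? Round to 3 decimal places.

0.269

1 − e/c ≥ 0.43 ⇒ e ≤ c(1 − 0.43) = 0.472 × 0.5700.
e_max = 0.2690.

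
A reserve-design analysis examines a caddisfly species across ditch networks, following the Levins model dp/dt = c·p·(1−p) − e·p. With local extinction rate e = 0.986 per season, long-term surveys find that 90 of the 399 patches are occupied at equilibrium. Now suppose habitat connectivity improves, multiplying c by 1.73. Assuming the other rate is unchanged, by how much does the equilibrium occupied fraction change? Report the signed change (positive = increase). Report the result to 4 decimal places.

Observed p* = 90/399 = 0.22556.
Balance c(1−p*) = e gives c = e/(1 − 0.22556) = 0.986/0.77444 = 1.27318.
New p* = 1 − e/c = 1 − 0.98600/2.20260 = 0.55235.
Δp* = 0.55235 − 0.22556 = +0.32679.

0.3268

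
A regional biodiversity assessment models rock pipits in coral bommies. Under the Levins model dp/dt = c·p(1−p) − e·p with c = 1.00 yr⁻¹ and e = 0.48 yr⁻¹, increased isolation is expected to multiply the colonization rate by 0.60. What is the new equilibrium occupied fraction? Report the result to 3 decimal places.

Before: p* = 1 − 0.48/1.00 = 0.5200.
After the change, c = 0.6, e = 0.48, so p* = 1 − 0.48/0.6 = 0.2000.

0.200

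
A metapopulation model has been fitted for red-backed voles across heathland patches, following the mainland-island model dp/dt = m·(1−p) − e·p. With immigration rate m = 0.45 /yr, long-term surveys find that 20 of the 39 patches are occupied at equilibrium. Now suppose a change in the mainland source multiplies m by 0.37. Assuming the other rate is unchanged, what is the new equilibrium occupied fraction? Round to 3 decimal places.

Observed p* = 20/39 = 0.51282.
Balance m(1−p*) = e·p* gives e = m(1−p*)/p* = 0.45×0.48718/0.51282 = 0.42750.
New p* = m/(m+e) = 0.16650/(0.16650+0.42750) = 0.28030.

0.280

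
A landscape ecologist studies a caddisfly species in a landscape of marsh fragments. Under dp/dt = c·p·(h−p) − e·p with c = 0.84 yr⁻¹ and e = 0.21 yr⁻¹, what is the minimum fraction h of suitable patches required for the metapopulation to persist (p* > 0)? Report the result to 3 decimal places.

p* = h − e/c is positive only when h > e/c.
h_min = e/c = 0.21/0.84 = 0.2500.

0.250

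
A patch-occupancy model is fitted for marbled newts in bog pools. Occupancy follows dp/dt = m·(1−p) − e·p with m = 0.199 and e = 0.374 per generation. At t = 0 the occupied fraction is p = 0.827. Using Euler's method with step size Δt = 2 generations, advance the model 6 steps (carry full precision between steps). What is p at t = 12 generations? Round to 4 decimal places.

0.3473

Update rule: p ← p + [m·(1−p) − e·p]·Δt with Δt = 2.
  1  |  dp/dt·Δt = -0.549742  |  p_1 = 0.277258
  2  |  dp/dt·Δt = +0.080262  |  p_2 = 0.357520
  3  |  dp/dt·Δt = -0.011718  |  p_3 = 0.345802
  4  |  dp/dt·Δt = +0.001711  |  p_4 = 0.347513
  5  |  dp/dt·Δt = -0.000250  |  p_5 = 0.347263
  6  |  dp/dt·Δt = +0.000036  |  p_6 = 0.347300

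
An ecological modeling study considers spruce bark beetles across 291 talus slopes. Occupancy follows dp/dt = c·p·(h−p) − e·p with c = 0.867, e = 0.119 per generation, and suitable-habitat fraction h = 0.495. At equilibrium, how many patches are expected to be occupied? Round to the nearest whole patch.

104

p* = h − e/c = 0.495 − 0.1373 = 0.3577.
Expected occupied patches = N × p* = 291 × 0.3577 = 104.10 ≈ 104.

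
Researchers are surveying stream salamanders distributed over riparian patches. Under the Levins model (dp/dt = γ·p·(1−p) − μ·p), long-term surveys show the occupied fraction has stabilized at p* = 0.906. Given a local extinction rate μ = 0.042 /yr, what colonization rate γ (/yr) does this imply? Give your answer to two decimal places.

At equilibrium γ(1−p*) = μ, so γ = μ/(1−p*).
γ = 0.042/(1 − 0.906) = 0.042/0.0940 = 0.4468.

0.45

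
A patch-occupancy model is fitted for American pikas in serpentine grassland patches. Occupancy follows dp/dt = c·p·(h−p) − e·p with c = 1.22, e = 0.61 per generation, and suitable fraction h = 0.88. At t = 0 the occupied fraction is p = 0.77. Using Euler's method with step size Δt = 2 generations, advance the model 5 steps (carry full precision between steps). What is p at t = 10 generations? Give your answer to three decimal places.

0.285

Update rule: p ← p + [c·p·(h−p) − e·p]·Δt with Δt = 2.
step 1: Δp = -0.73273, p = 0.03727
step 2: Δp = +0.03117, p = 0.06843
step 3: Δp = +0.05202, p = 0.12046
step 4: Δp = +0.07628, p = 0.19674
step 5: Δp = +0.08797, p = 0.28472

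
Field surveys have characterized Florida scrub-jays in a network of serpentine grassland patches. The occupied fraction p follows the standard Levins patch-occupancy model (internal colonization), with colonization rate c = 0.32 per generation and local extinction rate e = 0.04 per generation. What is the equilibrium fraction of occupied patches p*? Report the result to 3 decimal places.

At equilibrium, colonization balances extinction: c·p*·(1−p*) = e·p*.
So p* = 1 − e/c = 1 − 0.04/0.32 = 1 − 0.1250 = 0.8750.

0.875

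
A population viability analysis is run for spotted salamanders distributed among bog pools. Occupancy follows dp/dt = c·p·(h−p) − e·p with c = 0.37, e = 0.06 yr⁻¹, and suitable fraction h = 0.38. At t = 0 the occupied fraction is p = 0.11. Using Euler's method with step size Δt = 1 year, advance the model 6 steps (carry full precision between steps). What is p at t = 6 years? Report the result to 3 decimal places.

Update rule: p ← p + [c·p·(h−p) − e·p]·Δt with Δt = 1.
  1  |  dp/dt·Δt = +0.004389  |  p_1 = 0.114389
  2  |  dp/dt·Δt = +0.004378  |  p_2 = 0.118767
  3  |  dp/dt·Δt = +0.004354  |  p_3 = 0.123121
  4  |  dp/dt·Δt = +0.004315  |  p_4 = 0.127436
  5  |  dp/dt·Δt = +0.004263  |  p_5 = 0.131698
  6  |  dp/dt·Δt = +0.004197  |  p_6 = 0.135896

0.136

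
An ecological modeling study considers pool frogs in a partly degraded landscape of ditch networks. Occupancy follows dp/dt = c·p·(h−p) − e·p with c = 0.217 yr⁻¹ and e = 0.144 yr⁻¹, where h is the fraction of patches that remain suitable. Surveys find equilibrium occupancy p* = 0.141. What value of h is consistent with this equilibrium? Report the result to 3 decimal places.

At equilibrium c(h−p*) = e, so h = p* + e/c.
h = 0.141 + 0.144/0.217 = 0.141 + 0.6636 = 0.8046.

0.805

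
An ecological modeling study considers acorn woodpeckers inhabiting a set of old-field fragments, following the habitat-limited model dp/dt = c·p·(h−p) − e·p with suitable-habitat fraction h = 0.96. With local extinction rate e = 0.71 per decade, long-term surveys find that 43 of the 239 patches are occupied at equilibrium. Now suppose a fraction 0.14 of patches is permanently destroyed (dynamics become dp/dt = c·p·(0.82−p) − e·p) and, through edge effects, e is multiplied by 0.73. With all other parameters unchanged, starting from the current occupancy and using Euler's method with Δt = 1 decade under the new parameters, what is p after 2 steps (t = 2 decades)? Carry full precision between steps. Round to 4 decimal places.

0.2018

Observed p* = 43/239 = 0.17992.
Balance c(h−p*) = e gives c = e/(0.96 − 0.17992) = 0.71/0.78008 = 0.91016.
Starting from p₀ = 0.17992; update p ← p + (dp/dt)·Δt with the new parameters.
  1  |  dp/dt·Δt = +0.011565  |  p_1 = 0.191481
  2  |  dp/dt·Δt = +0.010293  |  p_2 = 0.201773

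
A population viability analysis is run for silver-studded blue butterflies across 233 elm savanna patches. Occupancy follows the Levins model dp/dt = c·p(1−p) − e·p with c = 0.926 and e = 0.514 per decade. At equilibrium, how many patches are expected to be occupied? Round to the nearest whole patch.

p* = 1 − e/c = 1 − 0.514/0.926 = 0.4449.
Expected occupied patches = N × p* = 233 × 0.4449 = 103.67 ≈ 104.

104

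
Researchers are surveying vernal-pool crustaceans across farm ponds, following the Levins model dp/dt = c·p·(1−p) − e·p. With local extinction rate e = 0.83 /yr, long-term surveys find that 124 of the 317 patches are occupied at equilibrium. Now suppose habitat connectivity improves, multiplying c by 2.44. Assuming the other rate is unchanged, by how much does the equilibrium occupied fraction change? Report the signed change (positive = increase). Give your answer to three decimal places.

0.359

Observed p* = 124/317 = 0.39117.
Balance c(1−p*) = e gives c = e/(1 − 0.39117) = 0.83/0.60883 = 1.36327.
New p* = 1 − e/c = 1 − 0.83000/3.32638 = 0.75048.
Δp* = 0.75048 − 0.39117 = +0.35931.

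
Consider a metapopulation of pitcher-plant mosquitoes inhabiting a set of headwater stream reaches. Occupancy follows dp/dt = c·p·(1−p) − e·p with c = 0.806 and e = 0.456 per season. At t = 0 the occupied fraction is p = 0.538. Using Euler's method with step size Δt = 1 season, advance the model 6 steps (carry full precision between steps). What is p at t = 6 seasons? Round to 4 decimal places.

0.4400

Update rule: p ← p + [c·p·(1−p) − e·p]·Δt with Δt = 1.
t = 1: p = 0.53800 + (-0.04499) = 0.49301
t = 2: p = 0.49301 + (-0.02335) = 0.46966
t = 3: p = 0.46966 + (-0.01341) = 0.45625
t = 4: p = 0.45625 + (-0.00809) = 0.44816
t = 5: p = 0.44816 + (-0.00503) = 0.44313
t = 6: p = 0.44313 + (-0.00317) = 0.43996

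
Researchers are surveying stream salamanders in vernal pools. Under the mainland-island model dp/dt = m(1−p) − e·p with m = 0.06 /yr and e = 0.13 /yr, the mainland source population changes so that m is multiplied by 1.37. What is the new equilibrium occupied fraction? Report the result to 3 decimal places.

0.387

Before: p* = 0.06/(0.06+0.13) = 0.3158.
After: m = 0.0822, e = 0.13; p* = 0.0822/0.2122 = 0.3874.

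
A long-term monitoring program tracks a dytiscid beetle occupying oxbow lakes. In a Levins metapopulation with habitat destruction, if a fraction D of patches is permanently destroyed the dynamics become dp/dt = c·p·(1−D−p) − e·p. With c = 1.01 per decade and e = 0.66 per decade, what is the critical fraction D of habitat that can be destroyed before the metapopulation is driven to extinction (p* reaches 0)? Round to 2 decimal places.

0.35

The nontrivial equilibrium is p* = (1−D) − e/c; extinction occurs when this hits zero.
So D_crit = 1 − e/c = 1 − 0.66/1.01 = 1 − 0.6535 = 0.3465.
Note this equals the original equilibrium occupancy — the Levins extinction-debt result.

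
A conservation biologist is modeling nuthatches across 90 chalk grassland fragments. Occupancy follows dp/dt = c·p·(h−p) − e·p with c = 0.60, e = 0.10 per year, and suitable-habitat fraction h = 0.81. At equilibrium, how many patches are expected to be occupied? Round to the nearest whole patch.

p* = h − e/c = 0.81 − 0.1667 = 0.6433.
Expected occupied patches = N × p* = 90 × 0.6433 = 57.90 ≈ 58.

58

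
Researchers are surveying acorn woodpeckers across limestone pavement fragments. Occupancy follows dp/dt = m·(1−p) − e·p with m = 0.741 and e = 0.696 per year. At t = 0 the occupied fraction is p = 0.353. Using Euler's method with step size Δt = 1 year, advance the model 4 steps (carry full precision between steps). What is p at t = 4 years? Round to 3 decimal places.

0.510

Update rule: p ← p + [m·(1−p) − e·p]·Δt with Δt = 1.
t = 1: p = 0.35300 + (+0.23374) = 0.58674
t = 2: p = 0.58674 + (-0.10214) = 0.48460
t = 3: p = 0.48460 + (+0.04464) = 0.52923
t = 4: p = 0.52923 + (-0.01951) = 0.50973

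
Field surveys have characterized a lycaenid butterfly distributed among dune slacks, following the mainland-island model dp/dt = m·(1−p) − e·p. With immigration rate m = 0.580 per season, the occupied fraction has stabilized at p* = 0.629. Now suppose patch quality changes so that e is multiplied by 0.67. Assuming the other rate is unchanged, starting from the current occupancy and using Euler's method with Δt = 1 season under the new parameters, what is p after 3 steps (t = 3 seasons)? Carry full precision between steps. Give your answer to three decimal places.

Balance m(1−p*) = e·p* gives e = m(1−p*)/p* = 0.580×0.37100/0.62900 = 0.34210.
Starting from p₀ = 0.62900; update p ← p + (dp/dt)·Δt with the new parameters.
step 1: Δp = +0.07101, p = 0.70001
step 2: Δp = +0.01355, p = 0.71356
step 3: Δp = +0.00258, p = 0.71614

0.716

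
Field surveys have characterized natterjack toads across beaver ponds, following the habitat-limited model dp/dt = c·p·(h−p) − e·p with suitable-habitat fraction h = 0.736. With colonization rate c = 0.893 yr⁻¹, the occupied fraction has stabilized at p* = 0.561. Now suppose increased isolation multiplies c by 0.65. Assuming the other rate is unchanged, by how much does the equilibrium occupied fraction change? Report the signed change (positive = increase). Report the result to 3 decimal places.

-0.094

Balance c(h−p*) = e gives e = 0.893×(0.736 − 0.56100) = 0.15627.
New p* = 0.736 − e/c = 0.736 − 0.15627/0.58045 = 0.46678.
Δp* = 0.46678 − 0.56100 = -0.09422.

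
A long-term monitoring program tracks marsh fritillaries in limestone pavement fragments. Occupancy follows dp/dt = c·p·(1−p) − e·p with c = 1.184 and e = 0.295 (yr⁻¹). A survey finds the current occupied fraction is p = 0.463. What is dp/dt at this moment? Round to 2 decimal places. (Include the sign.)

Colonization term: c·p·(1−p) = 1.184×0.463×0.5370 = 0.29438.
Extinction term: e·p = 0.13659.
dp/dt = 0.29438 − 0.13659 = 0.15779.

0.16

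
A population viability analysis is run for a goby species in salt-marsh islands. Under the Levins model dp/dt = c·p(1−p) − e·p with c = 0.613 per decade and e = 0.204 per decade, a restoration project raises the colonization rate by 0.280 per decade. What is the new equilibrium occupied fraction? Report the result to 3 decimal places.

0.772

Before: p* = 1 − 0.204/0.613 = 0.6672.
After the change, c = 0.893, e = 0.204, so p* = 1 − 0.204/0.893 = 0.7716.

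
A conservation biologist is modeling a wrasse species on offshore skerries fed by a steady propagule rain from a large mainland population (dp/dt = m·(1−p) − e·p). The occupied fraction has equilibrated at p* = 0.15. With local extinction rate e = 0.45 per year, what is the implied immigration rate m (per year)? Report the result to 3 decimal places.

0.079

At equilibrium m(1−p*) = e·p*, so m = e·p*/(1−p*).
m = 0.45 × 0.15 / 0.8500 = 0.0675/0.8500 = 0.0794.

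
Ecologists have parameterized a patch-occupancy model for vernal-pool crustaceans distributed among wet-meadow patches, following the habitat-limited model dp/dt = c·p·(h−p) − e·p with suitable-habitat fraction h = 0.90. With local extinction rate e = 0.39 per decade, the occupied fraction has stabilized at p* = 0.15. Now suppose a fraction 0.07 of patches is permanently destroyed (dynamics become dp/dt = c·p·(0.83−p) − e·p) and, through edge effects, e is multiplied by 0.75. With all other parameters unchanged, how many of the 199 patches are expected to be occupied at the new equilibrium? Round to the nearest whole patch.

53

Balance c(h−p*) = e gives c = e/(0.9 − 0.15000) = 0.39/0.75000 = 0.52000.
New p* = 0.83 − e/c = 0.83 − 0.29250/0.52000 = 0.26750.
Expected occupied = 199 × 0.26750 = 53.23 ≈ 53.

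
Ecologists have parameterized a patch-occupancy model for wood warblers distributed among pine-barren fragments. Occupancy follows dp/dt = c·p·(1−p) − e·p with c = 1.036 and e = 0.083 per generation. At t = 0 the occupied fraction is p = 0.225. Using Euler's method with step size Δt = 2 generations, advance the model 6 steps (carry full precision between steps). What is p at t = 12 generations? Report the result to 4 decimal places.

Update rule: p ← p + [c·p·(1−p) − e·p]·Δt with Δt = 2.
  1  |  dp/dt·Δt = +0.323955  |  p_1 = 0.548955
  2  |  dp/dt·Δt = +0.421908  |  p_2 = 0.970863
  3  |  dp/dt·Δt = -0.102550  |  p_3 = 0.868313
  4  |  dp/dt·Δt = +0.092784  |  p_4 = 0.961097
  5  |  dp/dt·Δt = -0.082071  |  p_5 = 0.879026
  6  |  dp/dt·Δt = +0.074417  |  p_6 = 0.953443

0.9534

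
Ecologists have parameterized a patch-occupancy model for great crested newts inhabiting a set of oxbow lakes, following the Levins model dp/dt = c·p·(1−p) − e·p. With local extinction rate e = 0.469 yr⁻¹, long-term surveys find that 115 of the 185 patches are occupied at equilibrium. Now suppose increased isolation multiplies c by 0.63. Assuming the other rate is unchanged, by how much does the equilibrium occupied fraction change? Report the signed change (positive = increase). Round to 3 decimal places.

Observed p* = 115/185 = 0.62162.
Balance c(1−p*) = e gives c = e/(1 − 0.62162) = 0.469/0.37838 = 1.23949.
New p* = 1 − e/c = 1 − 0.46900/0.78088 = 0.39940.
Δp* = 0.39940 − 0.62162 = -0.22222.

-0.222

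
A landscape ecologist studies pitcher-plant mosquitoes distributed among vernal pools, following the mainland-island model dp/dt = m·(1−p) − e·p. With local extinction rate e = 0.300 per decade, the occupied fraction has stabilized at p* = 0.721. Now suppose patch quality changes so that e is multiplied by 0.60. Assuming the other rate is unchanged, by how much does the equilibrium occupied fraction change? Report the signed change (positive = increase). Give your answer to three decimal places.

0.091

Balance m(1−p*) = e·p* gives m = e·p*/(1−p*) = 0.300×0.72100/0.27900 = 0.77527.
New p* = m/(m+e) = 0.77527/(0.77527+0.18000) = 0.81157.
Δp* = 0.81157 − 0.72100 = +0.09057.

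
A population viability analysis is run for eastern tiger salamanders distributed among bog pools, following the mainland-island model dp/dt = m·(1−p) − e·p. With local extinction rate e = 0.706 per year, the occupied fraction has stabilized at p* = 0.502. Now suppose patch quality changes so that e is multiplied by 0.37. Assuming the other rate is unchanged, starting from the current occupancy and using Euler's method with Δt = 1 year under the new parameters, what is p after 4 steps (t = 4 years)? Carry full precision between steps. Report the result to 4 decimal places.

Balance m(1−p*) = e·p* gives m = e·p*/(1−p*) = 0.706×0.50200/0.49800 = 0.71167.
Starting from p₀ = 0.50200; update p ← p + (dp/dt)·Δt with the new parameters.
step 1: Δp = +0.22328, p = 0.72528
step 2: Δp = +0.00605, p = 0.73133
step 3: Δp = +0.00016, p = 0.73150
step 4: Δp = +0.00000, p = 0.73150

0.7315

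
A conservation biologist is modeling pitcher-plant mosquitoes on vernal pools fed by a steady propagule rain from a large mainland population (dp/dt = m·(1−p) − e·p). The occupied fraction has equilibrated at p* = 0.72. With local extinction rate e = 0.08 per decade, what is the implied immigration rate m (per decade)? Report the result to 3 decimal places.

0.206

At equilibrium m(1−p*) = e·p*, so m = e·p*/(1−p*).
m = 0.08 × 0.72 / 0.2800 = 0.0576/0.2800 = 0.2057.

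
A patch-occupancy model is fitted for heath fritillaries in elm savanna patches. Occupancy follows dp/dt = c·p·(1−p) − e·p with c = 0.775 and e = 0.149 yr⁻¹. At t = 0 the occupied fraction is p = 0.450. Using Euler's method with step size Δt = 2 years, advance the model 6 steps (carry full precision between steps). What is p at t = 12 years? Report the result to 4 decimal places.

0.8078

Update rule: p ← p + [c·p·(1−p) − e·p]·Δt with Δt = 2.
  1  |  dp/dt·Δt = +0.249525  |  p_1 = 0.699525
  2  |  dp/dt·Δt = +0.117336  |  p_2 = 0.816861
  3  |  dp/dt·Δt = -0.011546  |  p_3 = 0.805315
  4  |  dp/dt·Δt = +0.003029  |  p_4 = 0.808344
  5  |  dp/dt·Δt = -0.000755  |  p_5 = 0.807590
  6  |  dp/dt·Δt = +0.000191  |  p_6 = 0.807780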